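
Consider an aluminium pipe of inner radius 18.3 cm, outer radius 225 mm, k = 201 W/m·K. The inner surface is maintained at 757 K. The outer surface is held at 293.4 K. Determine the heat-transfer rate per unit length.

Q' = 2.83×10^6 W/m

Q' = 2πk·ΔT/ln(r₂/r₁) = 2π × 201 × 463.6 / ln(0.225/0.183) = 2.83×10^6 W/m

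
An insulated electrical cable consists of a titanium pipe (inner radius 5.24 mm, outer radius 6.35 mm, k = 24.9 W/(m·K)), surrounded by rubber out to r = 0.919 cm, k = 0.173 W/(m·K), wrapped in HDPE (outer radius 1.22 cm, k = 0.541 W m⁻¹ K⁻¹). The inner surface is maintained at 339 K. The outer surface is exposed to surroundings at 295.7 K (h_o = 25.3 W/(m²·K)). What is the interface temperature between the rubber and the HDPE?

Series thermal resistances, inner to outer:
  R'_titanium = ln(0.00635/0.00524)/(2πk) = 0.1921/(2π·24.9) = 0.001228 m·K/W
  R'_rubber = ln(0.00919/0.00635)/(2πk) = 0.3697/(2π·0.173) = 0.3401 m·K/W
  R'_HDPE = ln(0.0122/0.00919)/(2πk) = 0.2833/(2π·0.541) = 0.08335 m·K/W
  R'_conv,out = 1/(2πr h) = 1/(2π·0.0122·25.3) = 0.5156 m·K/W
ΣR = 0.001228 + 0.3401 + 0.08335 + 0.5156 = 0.9403 m·K/W
Q' = ΔT/ΣR = (339 K − 295.7 K)/0.9403 = 46.05 W/m
From the inner boundary to the rubber/HDPE interface, ΣR_partial = 0.3413 m·K/W.
T_interface = T_in − Q'·ΣR_partial = 339 K − (46.05)(0.3413) = 323.3 K

T = 323.3 K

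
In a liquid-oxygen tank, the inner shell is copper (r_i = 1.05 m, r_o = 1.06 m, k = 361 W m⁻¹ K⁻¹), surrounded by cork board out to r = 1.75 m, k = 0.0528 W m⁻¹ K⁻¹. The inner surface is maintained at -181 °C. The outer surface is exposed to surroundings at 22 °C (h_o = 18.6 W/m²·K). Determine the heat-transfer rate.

Resistance network (inner→outer):
  R_copper = (1/1.05 − 1/1.06)/(4πk) = 0.008985/(4π·361) = 1.981×10^-6 K/W
  R_cork board = (1/1.06 − 1/1.75)/(4πk) = 0.3720/(4π·0.0528) = 0.5606 K/W
  R_conv,out = 1/(4πr²h) = 1/(4π·1.75²·18.6) = 0.001397 K/W
ΣR = 1.981×10^-6 + 0.5606 + 0.001397 = 0.5620 K/W
Q = ΔT/ΣR = (-181 °C − 22 °C)/0.5620 = -361 W
(Negative Q ⇒ heat flows inward; heat gain = 361 W.)

Q = 361 W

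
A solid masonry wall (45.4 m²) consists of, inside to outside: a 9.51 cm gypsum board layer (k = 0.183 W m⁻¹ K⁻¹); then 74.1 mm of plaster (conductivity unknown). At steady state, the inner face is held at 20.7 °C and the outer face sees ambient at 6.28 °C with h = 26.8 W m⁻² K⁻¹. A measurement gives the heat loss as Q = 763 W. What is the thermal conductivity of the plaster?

ΣR = ΔT/Q = |20.7 − 6.28|/763 = 0.01890 K/W
Known resistances:
  R_gypsum board = L/(kA) = 0.0951/(0.183·45.4) = 0.01145 K/W
  R_conv,out = 1/(hA) = 1/(26.8·45.4) = 8.219×10^-4 K/W
R_plaster = ΣR − ΣR_known = 0.01890 − 0.01227 = 0.006630 K/W
L/(kA) = 0.006630 ⇒ k = 0.0741/(0.006630·45.4) = 0.246 W/m·K

k = 0.246 W/m·K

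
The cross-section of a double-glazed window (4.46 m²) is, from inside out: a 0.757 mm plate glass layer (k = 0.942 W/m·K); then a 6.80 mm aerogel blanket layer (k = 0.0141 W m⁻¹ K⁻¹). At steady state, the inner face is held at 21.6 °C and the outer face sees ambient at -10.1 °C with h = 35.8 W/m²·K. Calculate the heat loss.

Q = 277 W

Treat each layer as a resistance in series:
  R_plate glass = L/(kA) = 7.57×10^-4/(0.942·4.46) = 1.802×10^-4 K/W
  R_aerogel blanket = L/(kA) = 0.00680/(0.0141·4.46) = 0.1081 K/W
  R_conv,out = 1/(hA) = 1/(35.8·4.46) = 0.006263 K/W
ΣR = 1.802×10^-4 + 0.1081 + 0.006263 = 0.1145 K/W
Q = ΔT/ΣR = (21.6 °C − -10.1 °C)/0.1145 = 277 W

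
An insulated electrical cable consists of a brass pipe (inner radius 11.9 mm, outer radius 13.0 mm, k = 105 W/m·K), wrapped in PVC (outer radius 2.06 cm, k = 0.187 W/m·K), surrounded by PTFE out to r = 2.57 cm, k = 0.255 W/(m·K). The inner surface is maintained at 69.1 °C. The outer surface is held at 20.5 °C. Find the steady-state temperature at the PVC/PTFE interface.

Series thermal resistances, inner to outer:
  R'_brass = ln(0.0130/0.0119)/(2πk) = 0.08841/(2π·105) = 1.340×10^-4 m·K/W
  R'_PVC = ln(0.0206/0.0130)/(2πk) = 0.4603/(2π·0.187) = 0.3918 m·K/W
  R'_PTFE = ln(0.0257/0.0206)/(2πk) = 0.2212/(2π·0.255) = 0.1381 m·K/W
ΣR = 1.340×10^-4 + 0.3918 + 0.1381 = 0.5300 m·K/W
Q' = ΔT/ΣR = (69.1 °C − 20.5 °C)/0.5300 = 91.70 W/m
From the inner boundary to the PVC/PTFE interface, ΣR_partial = 0.3919 m·K/W.
T_interface = T_in − Q'·ΣR_partial = 69.1 °C − (91.70)(0.3919) = 33.2 °C

T = 33.2 °C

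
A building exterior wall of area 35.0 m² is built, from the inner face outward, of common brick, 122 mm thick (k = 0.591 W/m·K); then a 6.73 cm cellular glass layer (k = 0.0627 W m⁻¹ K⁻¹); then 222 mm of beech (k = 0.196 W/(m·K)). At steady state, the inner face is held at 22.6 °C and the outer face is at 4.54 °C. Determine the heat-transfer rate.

Q = 262 W

Series thermal resistances, inner to outer:
  R_common brick = L/(kA) = 0.122/(0.591·35.0) = 0.005898 K/W
  R_cellular glass = L/(kA) = 0.0673/(0.0627·35.0) = 0.03067 K/W
  R_beech = L/(kA) = 0.222/(0.196·35.0) = 0.03236 K/W
ΣR = 0.005898 + 0.03067 + 0.03236 = 0.06893 K/W
Q = ΔT/ΣR = (22.6 °C − 4.54 °C)/0.06893 = 262 W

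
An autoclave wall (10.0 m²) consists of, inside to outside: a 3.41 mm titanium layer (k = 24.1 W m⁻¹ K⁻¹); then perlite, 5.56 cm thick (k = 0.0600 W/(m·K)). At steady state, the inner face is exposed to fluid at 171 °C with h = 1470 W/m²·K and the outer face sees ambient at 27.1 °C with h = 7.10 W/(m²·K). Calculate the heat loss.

Treat each layer as a resistance in series:
  R_conv,in = 1/(hA) = 1/(1470·10.0) = 6.803×10^-5 K/W
  R_titanium = L/(kA) = 0.00341/(24.1·10.0) = 1.415×10^-5 K/W
  R_perlite = L/(kA) = 0.0556/(0.0600·10.0) = 0.09267 K/W
  R_conv,out = 1/(hA) = 1/(7.10·10.0) = 0.01408 K/W
ΣR = 6.803×10^-5 + 1.415×10^-5 + 0.09267 + 0.01408 = 0.1068 K/W
Q = ΔT/ΣR = (171 °C − 27.1 °C)/0.1068 = 1350 W

Q = 1350 W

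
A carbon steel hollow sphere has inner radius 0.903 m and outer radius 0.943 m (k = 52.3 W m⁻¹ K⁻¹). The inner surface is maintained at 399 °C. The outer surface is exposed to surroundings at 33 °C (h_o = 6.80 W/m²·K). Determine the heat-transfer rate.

Q = 27700 W

Series thermal resistances, inner to outer:
  R_carbon steel = (1/0.903 − 1/0.943)/(4πk) = 0.04697/(4π·52.3) = 7.147×10^-5 K/W
  R_conv,out = 1/(4πr²h) = 1/(4π·0.943²·6.80) = 0.01316 K/W
ΣR = 7.147×10^-5 + 0.01316 = 0.01323 K/W
Q = ΔT/ΣR = (399 °C − 33 °C)/0.01323 = 27700 W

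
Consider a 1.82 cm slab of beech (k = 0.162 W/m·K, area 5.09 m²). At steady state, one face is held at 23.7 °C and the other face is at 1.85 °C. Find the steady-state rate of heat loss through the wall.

Q = kA·ΔT/L = 0.162 × 5.09 × |23.7 °C − 1.85 °C| / 0.0182 = 990 W

Q = 990 W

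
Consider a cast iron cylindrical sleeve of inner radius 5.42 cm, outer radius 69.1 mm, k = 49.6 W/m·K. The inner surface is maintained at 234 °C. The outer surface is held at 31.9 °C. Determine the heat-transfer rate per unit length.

Q' = 2.59×10^5 W/m

Q' = 2πk·ΔT/ln(r₂/r₁) = 2π × 49.6 × 202.1 / ln(0.0691/0.0542) = 2.59×10^5 W/m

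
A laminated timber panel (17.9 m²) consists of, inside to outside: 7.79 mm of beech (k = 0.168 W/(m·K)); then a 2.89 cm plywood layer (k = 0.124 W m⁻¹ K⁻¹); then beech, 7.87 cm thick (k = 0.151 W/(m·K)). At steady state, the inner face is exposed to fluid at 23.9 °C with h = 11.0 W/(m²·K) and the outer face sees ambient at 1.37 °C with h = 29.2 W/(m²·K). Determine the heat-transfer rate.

Treat each layer as a resistance in series:
  R_conv,in = 1/(hA) = 1/(11.0·17.9) = 0.005079 K/W
  R_beech = L/(kA) = 0.00779/(0.168·17.9) = 0.002590 K/W
  R_plywood = L/(kA) = 0.0289/(0.124·17.9) = 0.01302 K/W
  R_beech = L/(kA) = 0.0787/(0.151·17.9) = 0.02912 K/W
  R_conv,out = 1/(hA) = 1/(29.2·17.9) = 0.001913 K/W
ΣR = 0.005079 + 0.002590 + 0.01302 + 0.02912 + 0.001913 = 0.05172 K/W
Q = ΔT/ΣR = (23.9 °C − 1.37 °C)/0.05172 = 436 W

Q = 436 W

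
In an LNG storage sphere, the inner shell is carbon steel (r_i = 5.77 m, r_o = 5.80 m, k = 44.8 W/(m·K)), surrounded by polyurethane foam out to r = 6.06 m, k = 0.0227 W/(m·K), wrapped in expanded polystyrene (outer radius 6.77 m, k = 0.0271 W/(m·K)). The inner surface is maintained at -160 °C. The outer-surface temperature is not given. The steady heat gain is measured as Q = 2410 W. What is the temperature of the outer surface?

Sum the resistances:
  R_carbon steel = (1/5.77 − 1/5.80)/(4πk) = 8.964×10^-4/(4π·44.8) = 1.592×10^-6 K/W
  R_polyurethane foam = (1/5.80 − 1/6.06)/(4πk) = 0.007397/(4π·0.0227) = 0.02593 K/W
  R_expanded polystyrene = (1/6.06 − 1/6.77)/(4πk) = 0.01731/(4π·0.0271) = 0.05082 K/W
ΣR = 0.07675 K/W
ΔT = Q·ΣR = 2410 × 0.07675 = 185.0 K
Heat flows inward, so T_out = T_in + ΔT = -160 + 185.0 = 25.0 °C

T_out = 25.0 °C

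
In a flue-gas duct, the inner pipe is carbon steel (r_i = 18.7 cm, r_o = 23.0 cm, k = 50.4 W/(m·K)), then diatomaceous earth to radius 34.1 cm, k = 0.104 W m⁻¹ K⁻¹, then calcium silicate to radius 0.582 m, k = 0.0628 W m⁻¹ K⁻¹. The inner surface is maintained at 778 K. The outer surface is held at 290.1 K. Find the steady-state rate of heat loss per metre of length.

Q' = 249 W/m

Resistance network (inner→outer):
  R'_carbon steel = ln(0.230/0.187)/(2πk) = 0.2070/(2π·50.4) = 6.536×10^-4 m·K/W
  R'_diatomaceous earth = ln(0.341/0.230)/(2πk) = 0.3938/(2π·0.104) = 0.6027 m·K/W
  R'_calcium silicate = ln(0.582/0.341)/(2πk) = 0.5346/(2π·0.0628) = 1.355 m·K/W
ΣR = 6.536×10^-4 + 0.6027 + 1.355 = 1.958 m·K/W
Q' = ΔT/ΣR = (778 K − 290.1 K)/1.958 = 249 W/m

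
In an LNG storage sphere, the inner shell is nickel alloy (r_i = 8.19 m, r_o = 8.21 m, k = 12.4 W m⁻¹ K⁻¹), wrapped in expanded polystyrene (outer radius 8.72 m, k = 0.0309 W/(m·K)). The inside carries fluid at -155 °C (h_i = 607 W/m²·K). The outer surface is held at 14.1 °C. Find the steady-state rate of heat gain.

Series thermal resistances, inner to outer:
  R_conv,in = 1/(4πr²h) = 1/(4π·8.19²·607) = 1.954×10^-6 K/W
  R_nickel alloy = (1/8.19 − 1/8.21)/(4πk) = 2.974×10^-4/(4π·12.4) = 1.909×10^-6 K/W
  R_expanded polystyrene = (1/8.21 − 1/8.72)/(4πk) = 0.007124/(4π·0.0309) = 0.01835 K/W
ΣR = 1.954×10^-6 + 1.909×10^-6 + 0.01835 = 0.01835 K/W
Q = ΔT/ΣR = (-155 °C − 14.1 °C)/0.01835 = -9220 W
(Negative Q ⇒ heat flows inward; heat gain = 9220 W.)

Q = 9.22 kW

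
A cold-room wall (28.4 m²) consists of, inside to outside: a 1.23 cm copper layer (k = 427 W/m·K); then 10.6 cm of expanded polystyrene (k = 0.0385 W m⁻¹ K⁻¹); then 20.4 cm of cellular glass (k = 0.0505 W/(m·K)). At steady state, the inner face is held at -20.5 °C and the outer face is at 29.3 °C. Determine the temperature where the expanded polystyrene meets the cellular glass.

T = -0.32 °C

Resistance network (inner→outer):
  R_copper = L/(kA) = 0.0123/(427·28.4) = 1.014×10^-6 K/W
  R_expanded polystyrene = L/(kA) = 0.106/(0.0385·28.4) = 0.09695 K/W
  R_cellular glass = L/(kA) = 0.204/(0.0505·28.4) = 0.1422 K/W
ΣR = 1.014×10^-6 + 0.09695 + 0.1422 = 0.2392 K/W
Q = ΔT/ΣR = (-20.5 °C − 29.3 °C)/0.2392 = -208.2 W
From the inner boundary to the expanded polystyrene/cellular glass interface, ΣR_partial = 0.09695 K/W.
T_interface = T_in − Q·ΣR_partial = -20.5 °C − (-208.2)(0.09695) = -0.32 °C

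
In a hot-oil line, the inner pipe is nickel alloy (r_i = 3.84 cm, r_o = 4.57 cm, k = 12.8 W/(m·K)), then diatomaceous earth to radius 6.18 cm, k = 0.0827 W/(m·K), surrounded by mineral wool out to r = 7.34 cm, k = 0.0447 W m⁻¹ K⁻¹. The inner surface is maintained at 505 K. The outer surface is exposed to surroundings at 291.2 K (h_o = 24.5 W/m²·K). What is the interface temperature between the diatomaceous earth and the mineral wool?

Series thermal resistances, inner to outer:
  R'_nickel alloy = ln(0.0457/0.0384)/(2πk) = 0.1740/(2π·12.8) = 0.002164 m·K/W
  R'_diatomaceous earth = ln(0.0618/0.0457)/(2πk) = 0.3018/(2π·0.0827) = 0.5808 m·K/W
  R'_mineral wool = ln(0.0734/0.0618)/(2πk) = 0.1720/(2π·0.0447) = 0.6125 m·K/W
  R'_conv,out = 1/(2πr h) = 1/(2π·0.0734·24.5) = 0.08850 m·K/W
ΣR = 0.002164 + 0.5808 + 0.6125 + 0.08850 = 1.284 m·K/W
Q' = ΔT/ΣR = (505 K − 291.2 K)/1.284 = 166.5 W/m
From the inner boundary to the diatomaceous earth/mineral wool interface, ΣR_partial = 0.5830 m·K/W.
T_interface = T_in − Q'·ΣR_partial = 505 K − (166.5)(0.5830) = 408 K

T = 408 K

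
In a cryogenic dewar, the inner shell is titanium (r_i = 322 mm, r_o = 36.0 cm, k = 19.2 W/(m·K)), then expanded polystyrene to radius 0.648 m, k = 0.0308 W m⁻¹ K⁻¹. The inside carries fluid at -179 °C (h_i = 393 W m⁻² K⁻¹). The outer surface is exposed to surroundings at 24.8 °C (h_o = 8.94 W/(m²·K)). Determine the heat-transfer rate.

Series thermal resistances, inner to outer:
  R_conv,in = 1/(4πr²h) = 1/(4π·0.322²·393) = 0.001953 K/W
  R_titanium = (1/0.322 − 1/0.360)/(4πk) = 0.3278/(4π·19.2) = 0.001359 K/W
  R_expanded polystyrene = (1/0.360 − 1/0.648)/(4πk) = 1.235/(4π·0.0308) = 3.190 K/W
  R_conv,out = 1/(4πr²h) = 1/(4π·0.648²·8.94) = 0.02120 K/W
ΣR = 0.001953 + 0.001359 + 3.190 + 0.02120 = 3.215 K/W
Q = ΔT/ΣR = (-179 °C − 24.8 °C)/3.215 = -63.4 W
(Negative Q ⇒ heat flows inward; heat gain = 63.4 W.)

Q = 63.4 W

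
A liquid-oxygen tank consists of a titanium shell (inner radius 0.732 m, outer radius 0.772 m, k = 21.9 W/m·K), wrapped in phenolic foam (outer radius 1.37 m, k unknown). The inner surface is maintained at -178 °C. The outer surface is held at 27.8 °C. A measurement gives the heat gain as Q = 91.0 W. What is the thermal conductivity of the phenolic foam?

ΣR = ΔT/Q = |-178 − 27.8|/91.0 = 2.262 K/W
Known resistances:
  R_titanium = (1/0.732 − 1/0.772)/(4πk) = 0.07078/(4π·21.9) = 2.572×10^-4 K/W
R_phenolic foam = ΣR − ΣR_known = 2.262 − 2.572×10^-4 = 2.262 K/W
(1/r₁−1/r₂)/(4πk) = 2.262 ⇒ k = 0.5654/(4π·2.262) = 0.0199 W/m·K

k = 0.0199 W/m·K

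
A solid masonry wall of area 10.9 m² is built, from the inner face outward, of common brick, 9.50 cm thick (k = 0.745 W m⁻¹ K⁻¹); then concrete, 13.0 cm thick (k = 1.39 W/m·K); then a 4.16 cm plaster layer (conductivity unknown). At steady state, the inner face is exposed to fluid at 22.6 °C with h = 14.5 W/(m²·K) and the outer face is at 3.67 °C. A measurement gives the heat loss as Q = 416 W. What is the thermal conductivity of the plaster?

ΣR = ΔT/Q = |22.6 − 3.67|/416 = 0.04550 K/W
Known resistances:
  R_conv,in = 1/(hA) = 1/(14.5·10.9) = 0.006327 K/W
  R_common brick = L/(kA) = 0.0950/(0.745·10.9) = 0.01170 K/W
  R_concrete = L/(kA) = 0.130/(1.39·10.9) = 0.008580 K/W
R_plaster = ΣR − ΣR_known = 0.04550 − 0.02661 = 0.01889 K/W
L/(kA) = 0.01889 ⇒ k = 0.0416/(0.01889·10.9) = 0.202 W/m·K

k = 0.202 W/m·K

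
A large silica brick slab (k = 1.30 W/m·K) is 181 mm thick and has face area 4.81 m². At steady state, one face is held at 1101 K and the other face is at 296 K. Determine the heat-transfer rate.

Q = kA·ΔT/L = 1.30 × 4.81 × |1101 K − 296 K| / 0.181 = 27800 W

Q = 27800 W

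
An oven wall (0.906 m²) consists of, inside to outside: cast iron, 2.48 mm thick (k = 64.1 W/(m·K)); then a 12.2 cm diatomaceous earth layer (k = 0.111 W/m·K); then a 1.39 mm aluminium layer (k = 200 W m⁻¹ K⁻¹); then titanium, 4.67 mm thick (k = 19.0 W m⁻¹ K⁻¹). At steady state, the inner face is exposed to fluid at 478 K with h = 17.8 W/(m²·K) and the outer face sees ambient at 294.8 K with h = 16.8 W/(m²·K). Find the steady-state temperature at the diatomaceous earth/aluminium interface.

T = 303.8 K

Treat each layer as a resistance in series:
  R_conv,in = 1/(hA) = 1/(17.8·0.906) = 0.06201 K/W
  R_cast iron = L/(kA) = 0.00248/(64.1·0.906) = 4.270×10^-5 K/W
  R_diatomaceous earth = L/(kA) = 0.122/(0.111·0.906) = 1.213 K/W
  R_aluminium = L/(kA) = 0.00139/(200·0.906) = 7.671×10^-6 K/W
  R_titanium = L/(kA) = 0.00467/(19.0·0.906) = 2.713×10^-4 K/W
  R_conv,out = 1/(hA) = 1/(16.8·0.906) = 0.06570 K/W
ΣR = 0.06201 + 4.270×10^-5 + 1.213 + 7.671×10^-6 + 2.713×10^-4 + 0.06570 = 1.341 K/W
Q = ΔT/ΣR = (478 K − 294.8 K)/1.341 = 136.6 W
From the inner boundary to the diatomaceous earth/aluminium interface, ΣR_partial = 1.275 K/W.
T_interface = T_in − Q·ΣR_partial = 478 K − (136.6)(1.275) = 303.8 K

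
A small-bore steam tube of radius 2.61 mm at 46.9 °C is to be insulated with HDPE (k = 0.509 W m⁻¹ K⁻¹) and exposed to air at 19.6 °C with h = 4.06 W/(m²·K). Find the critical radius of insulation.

For a cylinder, r_cr = k_ins/h = 0.509/4.06 = 0.125 m = 12.5 cm

r_cr = 12.5 cm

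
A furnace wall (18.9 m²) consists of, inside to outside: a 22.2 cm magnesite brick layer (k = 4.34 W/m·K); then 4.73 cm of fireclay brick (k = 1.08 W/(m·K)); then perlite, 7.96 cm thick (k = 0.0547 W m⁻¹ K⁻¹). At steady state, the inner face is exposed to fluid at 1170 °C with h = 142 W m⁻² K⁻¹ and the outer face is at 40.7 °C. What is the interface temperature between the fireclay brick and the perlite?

T = 1096 °C

Resistance network (inner→outer):
  R_conv,in = 1/(hA) = 1/(142·18.9) = 3.726×10^-4 K/W
  R_magnesite brick = L/(kA) = 0.222/(4.34·18.9) = 0.002706 K/W
  R_fireclay brick = L/(kA) = 0.0473/(1.08·18.9) = 0.002317 K/W
  R_perlite = L/(kA) = 0.0796/(0.0547·18.9) = 0.07700 K/W
ΣR = 3.726×10^-4 + 0.002706 + 0.002317 + 0.07700 = 0.08240 K/W
Q = ΔT/ΣR = (1170 °C − 40.7 °C)/0.08240 = 13710 W
From the inner boundary to the fireclay brick/perlite interface, ΣR_partial = 0.005396 K/W.
T_interface = T_in − Q·ΣR_partial = 1170 °C − (13710)(0.005396) = 1096 °C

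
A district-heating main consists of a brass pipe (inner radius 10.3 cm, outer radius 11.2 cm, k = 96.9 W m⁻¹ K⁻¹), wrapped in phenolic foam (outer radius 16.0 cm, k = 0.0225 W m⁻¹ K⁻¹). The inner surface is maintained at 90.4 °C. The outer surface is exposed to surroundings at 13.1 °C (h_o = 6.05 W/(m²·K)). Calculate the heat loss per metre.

Series thermal resistances, inner to outer:
  R'_brass = ln(0.112/0.103)/(2πk) = 0.08377/(2π·96.9) = 1.376×10^-4 m·K/W
  R'_phenolic foam = ln(0.160/0.112)/(2πk) = 0.3567/(2π·0.0225) = 2.523 m·K/W
  R'_conv,out = 1/(2πr h) = 1/(2π·0.160·6.05) = 0.1644 m·K/W
ΣR = 1.376×10^-4 + 2.523 + 0.1644 = 2.688 m·K/W
Q' = ΔT/ΣR = (90.4 °C − 13.1 °C)/2.688 = 28.8 W/m

Q' = 28.8 W/m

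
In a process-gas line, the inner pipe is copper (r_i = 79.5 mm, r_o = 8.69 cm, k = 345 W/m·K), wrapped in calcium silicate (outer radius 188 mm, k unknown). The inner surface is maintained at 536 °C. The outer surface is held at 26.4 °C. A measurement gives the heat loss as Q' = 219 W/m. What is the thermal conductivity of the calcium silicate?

k = 0.0528 W/m·K

ΣR = ΔT/Q' = |536 − 26.4|/219 = 2.327 m·K/W
Known resistances:
  R'_copper = ln(0.0869/0.0795)/(2πk) = 0.08900/(2π·345) = 4.106×10^-5 m·K/W
R_calcium silicate = ΣR − ΣR_known = 2.327 − 4.106×10^-5 = 2.327 m·K/W
ln(r₂/r₁)/(2πk) = 2.327 ⇒ k = 0.7717/(2π·2.327) = 0.0528 W/m·K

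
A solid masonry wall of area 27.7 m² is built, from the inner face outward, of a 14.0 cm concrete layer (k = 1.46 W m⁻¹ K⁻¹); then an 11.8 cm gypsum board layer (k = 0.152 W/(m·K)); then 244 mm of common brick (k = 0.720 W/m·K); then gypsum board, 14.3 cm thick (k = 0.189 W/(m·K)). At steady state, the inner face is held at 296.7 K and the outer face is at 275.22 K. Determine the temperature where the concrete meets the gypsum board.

T = 295.7 K

Treat each layer as a resistance in series:
  R_concrete = L/(kA) = 0.140/(1.46·27.7) = 0.003462 K/W
  R_gypsum board = L/(kA) = 0.118/(0.152·27.7) = 0.02803 K/W
  R_common brick = L/(kA) = 0.244/(0.720·27.7) = 0.01223 K/W
  R_gypsum board = L/(kA) = 0.143/(0.189·27.7) = 0.02731 K/W
ΣR = 0.003462 + 0.02803 + 0.01223 + 0.02731 = 0.07103 K/W
Q = ΔT/ΣR = (296.7 K − 275.22 K)/0.07103 = 302.4 W
From the inner boundary to the concrete/gypsum board interface, ΣR_partial = 0.003462 K/W.
T_interface = T_in − Q·ΣR_partial = 296.7 K − (302.4)(0.003462) = 295.7 K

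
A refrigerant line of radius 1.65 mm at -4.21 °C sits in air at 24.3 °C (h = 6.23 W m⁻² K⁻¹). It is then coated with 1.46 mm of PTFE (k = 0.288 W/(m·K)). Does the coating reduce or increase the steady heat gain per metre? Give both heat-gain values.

Critical radius for a cylinder: r_cr = k/h = 0.0462 m = 4.62 cm.
Outer radius after coating: r₂ = 0.00165 + 0.00146 = 0.00311 m.
Since r₁ < r_cr and r₂ ≤ r_cr, the coating moves toward the maximum at r_cr — heat gain rises.
Bare: R = 1/(2πr₁h) = 15.48 m·K/W; Q = 28.51/15.48 = 1.84 W/m.
Coated: R = R_cond + R_conv = 8.565 m·K/W; Q = 28.51/8.565 = 3.33 W/m.

increases: 1.84 → 3.33 W/m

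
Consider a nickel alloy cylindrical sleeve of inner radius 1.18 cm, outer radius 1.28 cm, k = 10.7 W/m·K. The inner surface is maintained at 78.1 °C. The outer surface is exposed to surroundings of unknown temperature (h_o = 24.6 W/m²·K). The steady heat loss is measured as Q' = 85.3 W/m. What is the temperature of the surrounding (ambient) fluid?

T_out = 34.9 °C

Series resistances:
  R'_nickel alloy = ln(0.0128/0.0118)/(2πk) = 0.08135/(2π·10.7) = 0.001210 m·K/W
  R'_conv,out = 1/(2πr h) = 1/(2π·0.0128·24.6) = 0.5054 m·K/W
ΣR = 0.5067 m·K/W
ΔT = Q'·ΣR = 85.3 × 0.5067 = 43.22 K
Heat flows outward, so T_out = T_in − ΔT = 78.1 − 43.22 = 34.9 °C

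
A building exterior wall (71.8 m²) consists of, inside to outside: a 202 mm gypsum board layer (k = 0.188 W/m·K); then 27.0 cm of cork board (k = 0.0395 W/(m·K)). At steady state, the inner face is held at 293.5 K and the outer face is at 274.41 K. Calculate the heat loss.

Q = 173 W

Series thermal resistances, inner to outer:
  R_gypsum board = L/(kA) = 0.202/(0.188·71.8) = 0.01496 K/W
  R_cork board = L/(kA) = 0.270/(0.0395·71.8) = 0.09520 K/W
ΣR = 0.01496 + 0.09520 = 0.1102 K/W
Q = ΔT/ΣR = (293.5 K − 274.41 K)/0.1102 = 173 W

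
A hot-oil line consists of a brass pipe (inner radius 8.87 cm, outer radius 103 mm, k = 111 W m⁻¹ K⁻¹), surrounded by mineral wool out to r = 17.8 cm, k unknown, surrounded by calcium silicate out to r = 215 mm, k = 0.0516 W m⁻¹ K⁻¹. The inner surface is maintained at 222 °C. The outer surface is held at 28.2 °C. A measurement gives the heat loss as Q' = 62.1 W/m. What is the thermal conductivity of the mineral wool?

ΣR = ΔT/Q' = |222 − 28.2|/62.1 = 3.121 m·K/W
Known resistances:
  R'_brass = ln(0.103/0.0887)/(2πk) = 0.1495/(2π·111) = 2.143×10^-4 m·K/W
  R'_calcium silicate = ln(0.215/0.178)/(2πk) = 0.1889/(2π·0.0516) = 0.5825 m·K/W
R_mineral wool = ΣR − ΣR_known = 3.121 − 0.5827 = 2.538 m·K/W
ln(r₂/r₁)/(2πk) = 2.538 ⇒ k = 0.5471/(2π·2.538) = 0.0343 W/m·K

k = 0.0343 W/m·K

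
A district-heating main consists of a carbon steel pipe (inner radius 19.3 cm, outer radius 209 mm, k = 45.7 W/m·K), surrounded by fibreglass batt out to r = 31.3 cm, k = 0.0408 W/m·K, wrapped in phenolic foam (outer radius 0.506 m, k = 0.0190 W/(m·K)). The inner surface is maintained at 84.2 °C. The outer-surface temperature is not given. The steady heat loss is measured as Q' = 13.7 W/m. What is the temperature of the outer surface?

T_out = 7.49 °C

Series resistances:
  R'_carbon steel = ln(0.209/0.193)/(2πk) = 0.07964/(2π·45.7) = 2.774×10^-4 m·K/W
  R'_fibreglass batt = ln(0.313/0.209)/(2πk) = 0.4039/(2π·0.0408) = 1.575 m·K/W
  R'_phenolic foam = ln(0.506/0.313)/(2πk) = 0.4803/(2π·0.0190) = 4.024 m·K/W
ΣR = 5.599 m·K/W
ΔT = Q'·ΣR = 13.7 × 5.599 = 76.71 K
Heat flows outward, so T_out = T_in − ΔT = 84.2 − 76.71 = 7.49 °C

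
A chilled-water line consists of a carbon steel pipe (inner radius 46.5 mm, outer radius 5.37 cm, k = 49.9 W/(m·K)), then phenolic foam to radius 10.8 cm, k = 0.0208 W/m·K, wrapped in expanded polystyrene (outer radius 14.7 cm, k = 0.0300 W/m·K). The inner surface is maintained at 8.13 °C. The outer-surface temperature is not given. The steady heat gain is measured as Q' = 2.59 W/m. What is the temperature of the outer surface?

T_out = 26.2 °C

Series resistances:
  R'_carbon steel = ln(0.0537/0.0465)/(2πk) = 0.1440/(2π·49.9) = 4.592×10^-4 m·K/W
  R'_phenolic foam = ln(0.108/0.0537)/(2πk) = 0.6987/(2π·0.0208) = 5.346 m·K/W
  R'_expanded polystyrene = ln(0.147/0.108)/(2πk) = 0.3083/(2π·0.0300) = 1.636 m·K/W
ΣR = 6.982 m·K/W
ΔT = Q'·ΣR = 2.59 × 6.982 = 18.08 K
Heat flows inward, so T_out = T_in + ΔT = 8.13 + 18.08 = 26.2 °C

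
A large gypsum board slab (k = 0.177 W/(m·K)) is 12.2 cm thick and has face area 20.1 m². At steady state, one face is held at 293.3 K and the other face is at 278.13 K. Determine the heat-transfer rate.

Q = kA·ΔT/L = 0.177 × 20.1 × |293.3 K − 278.13 K| / 0.122 = 442 W

Q = 442 W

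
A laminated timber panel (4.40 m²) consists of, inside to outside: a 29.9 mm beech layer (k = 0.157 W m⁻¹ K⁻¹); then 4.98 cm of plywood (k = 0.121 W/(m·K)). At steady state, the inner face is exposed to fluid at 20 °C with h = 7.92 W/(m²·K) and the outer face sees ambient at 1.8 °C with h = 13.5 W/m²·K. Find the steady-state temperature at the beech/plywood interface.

Treat each layer as a resistance in series:
  R_conv,in = 1/(hA) = 1/(7.92·4.40) = 0.02870 K/W
  R_beech = L/(kA) = 0.0299/(0.157·4.40) = 0.04328 K/W
  R_plywood = L/(kA) = 0.0498/(0.121·4.40) = 0.09354 K/W
  R_conv,out = 1/(hA) = 1/(13.5·4.40) = 0.01684 K/W
ΣR = 0.02870 + 0.04328 + 0.09354 + 0.01684 = 0.1824 K/W
Q = ΔT/ΣR = (20 °C − 1.8 °C)/0.1824 = 99.78 W
From the inner boundary to the beech/plywood interface, ΣR_partial = 0.07198 K/W.
T_interface = T_in − Q·ΣR_partial = 20 °C − (99.78)(0.07198) = 12.8 °C

T = 12.8 °C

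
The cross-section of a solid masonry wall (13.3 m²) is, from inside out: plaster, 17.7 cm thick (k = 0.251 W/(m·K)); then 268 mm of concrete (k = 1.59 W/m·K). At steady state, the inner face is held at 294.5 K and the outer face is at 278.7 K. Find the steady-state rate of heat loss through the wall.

Q = 241 W

Resistance network (inner→outer):
  R_plaster = L/(kA) = 0.177/(0.251·13.3) = 0.05302 K/W
  R_concrete = L/(kA) = 0.268/(1.59·13.3) = 0.01267 K/W
ΣR = 0.05302 + 0.01267 = 0.06569 K/W
Q = ΔT/ΣR = (294.5 K − 278.7 K)/0.06569 = 241 W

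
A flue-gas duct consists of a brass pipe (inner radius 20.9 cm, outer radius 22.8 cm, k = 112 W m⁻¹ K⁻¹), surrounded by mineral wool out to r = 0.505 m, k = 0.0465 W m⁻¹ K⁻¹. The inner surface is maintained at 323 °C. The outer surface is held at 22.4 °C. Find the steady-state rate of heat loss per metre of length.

Q' = 110 W/m

Series thermal resistances, inner to outer:
  R'_brass = ln(0.228/0.209)/(2πk) = 0.08701/(2π·112) = 1.236×10^-4 m·K/W
  R'_mineral wool = ln(0.505/0.228)/(2πk) = 0.7952/(2π·0.0465) = 2.722 m·K/W
ΣR = 1.236×10^-4 + 2.722 = 2.722 m·K/W
Q' = ΔT/ΣR = (323 °C − 22.4 °C)/2.722 = 110 W/m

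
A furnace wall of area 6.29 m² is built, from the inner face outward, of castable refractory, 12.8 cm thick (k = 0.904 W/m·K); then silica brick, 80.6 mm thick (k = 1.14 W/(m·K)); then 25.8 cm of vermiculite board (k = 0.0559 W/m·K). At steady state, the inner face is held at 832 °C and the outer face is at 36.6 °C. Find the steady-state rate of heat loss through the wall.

Q = 1040 W

Series thermal resistances, inner to outer:
  R_castable refractory = L/(kA) = 0.128/(0.904·6.29) = 0.02251 K/W
  R_silica brick = L/(kA) = 0.0806/(1.14·6.29) = 0.01124 K/W
  R_vermiculite board = L/(kA) = 0.258/(0.0559·6.29) = 0.7338 K/W
ΣR = 0.02251 + 0.01124 + 0.7338 = 0.7675 K/W
Q = ΔT/ΣR = (832 °C − 36.6 °C)/0.7675 = 1040 W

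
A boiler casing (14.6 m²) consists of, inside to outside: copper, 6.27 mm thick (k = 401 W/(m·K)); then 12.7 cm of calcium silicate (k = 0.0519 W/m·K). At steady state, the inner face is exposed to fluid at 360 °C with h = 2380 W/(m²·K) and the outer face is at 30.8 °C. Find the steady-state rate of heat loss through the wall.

Q = 1960 W

Resistance network (inner→outer):
  R_conv,in = 1/(hA) = 1/(2380·14.6) = 2.878×10^-5 K/W
  R_copper = L/(kA) = 0.00627/(401·14.6) = 1.071×10^-6 K/W
  R_calcium silicate = L/(kA) = 0.127/(0.0519·14.6) = 0.1676 K/W
ΣR = 2.878×10^-5 + 1.071×10^-6 + 0.1676 = 0.1676 K/W
Q = ΔT/ΣR = (360 °C − 30.8 °C)/0.1676 = 1960 W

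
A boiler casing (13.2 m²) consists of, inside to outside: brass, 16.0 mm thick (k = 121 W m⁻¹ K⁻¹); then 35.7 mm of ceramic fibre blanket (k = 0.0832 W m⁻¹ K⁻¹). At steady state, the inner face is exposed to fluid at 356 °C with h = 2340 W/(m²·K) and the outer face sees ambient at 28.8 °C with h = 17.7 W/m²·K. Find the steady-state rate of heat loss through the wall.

Q = 8.88 kW

Resistance network (inner→outer):
  R_conv,in = 1/(hA) = 1/(2340·13.2) = 3.238×10^-5 K/W
  R_brass = L/(kA) = 0.0160/(121·13.2) = 1.002×10^-5 K/W
  R_ceramic fibre blanket = L/(kA) = 0.0357/(0.0832·13.2) = 0.03251 K/W
  R_conv,out = 1/(hA) = 1/(17.7·13.2) = 0.004280 K/W
ΣR = 3.238×10^-5 + 1.002×10^-5 + 0.03251 + 0.004280 = 0.03683 K/W
Q = ΔT/ΣR = (356 °C − 28.8 °C)/0.03683 = 8880 W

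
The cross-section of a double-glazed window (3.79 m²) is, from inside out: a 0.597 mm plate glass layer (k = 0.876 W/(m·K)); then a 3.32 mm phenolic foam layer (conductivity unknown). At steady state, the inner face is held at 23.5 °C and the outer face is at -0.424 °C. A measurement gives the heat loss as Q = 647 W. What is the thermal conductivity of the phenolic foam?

k = 0.0238 W/m·K

ΣR = ΔT/Q = |23.5 − -0.424|/647 = 0.03698 K/W
Known resistances:
  R_plate glass = L/(kA) = 5.97×10^-4/(0.876·3.79) = 1.798×10^-4 K/W
R_phenolic foam = ΣR − ΣR_known = 0.03698 − 1.798×10^-4 = 0.03680 K/W
L/(kA) = 0.03680 ⇒ k = 0.00332/(0.03680·3.79) = 0.0238 W/m·K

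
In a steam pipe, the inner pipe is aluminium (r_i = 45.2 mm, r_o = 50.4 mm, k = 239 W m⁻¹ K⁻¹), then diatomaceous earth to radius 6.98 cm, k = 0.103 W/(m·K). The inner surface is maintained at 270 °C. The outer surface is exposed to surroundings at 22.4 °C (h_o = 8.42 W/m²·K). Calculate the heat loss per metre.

Series thermal resistances, inner to outer:
  R'_aluminium = ln(0.0504/0.0452)/(2πk) = 0.1089/(2π·239) = 7.251×10^-5 m·K/W
  R'_diatomaceous earth = ln(0.0698/0.0504)/(2πk) = 0.3256/(2π·0.103) = 0.5032 m·K/W
  R'_conv,out = 1/(2πr h) = 1/(2π·0.0698·8.42) = 0.2708 m·K/W
ΣR = 7.251×10^-5 + 0.5032 + 0.2708 = 0.7741 m·K/W
Q' = ΔT/ΣR = (270 °C − 22.4 °C)/0.7741 = 320 W/m

Q' = 320 W/m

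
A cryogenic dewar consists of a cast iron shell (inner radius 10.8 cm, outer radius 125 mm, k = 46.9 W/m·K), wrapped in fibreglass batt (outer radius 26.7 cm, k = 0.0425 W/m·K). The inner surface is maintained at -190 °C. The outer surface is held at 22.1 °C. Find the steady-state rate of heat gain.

Q = 26.6 W

Treat each layer as a resistance in series:
  R_cast iron = (1/0.108 − 1/0.125)/(4πk) = 1.259/(4π·46.9) = 0.002137 K/W
  R_fibreglass batt = (1/0.125 − 1/0.267)/(4πk) = 4.255/(4π·0.0425) = 7.967 K/W
ΣR = 0.002137 + 7.967 = 7.969 K/W
Q = ΔT/ΣR = (-190 °C − 22.1 °C)/7.969 = -26.6 W
(Negative Q ⇒ heat flows inward; heat gain = 26.6 W.)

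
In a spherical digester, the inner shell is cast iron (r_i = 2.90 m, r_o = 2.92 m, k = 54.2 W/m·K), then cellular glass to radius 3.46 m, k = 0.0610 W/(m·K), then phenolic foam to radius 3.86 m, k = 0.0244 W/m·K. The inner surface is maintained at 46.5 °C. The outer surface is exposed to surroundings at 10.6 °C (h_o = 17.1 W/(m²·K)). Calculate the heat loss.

Series thermal resistances, inner to outer:
  R_cast iron = (1/2.90 − 1/2.92)/(4πk) = 0.002362/(4π·54.2) = 3.468×10^-6 K/W
  R_cellular glass = (1/2.92 − 1/3.46)/(4πk) = 0.05345/(4π·0.0610) = 0.06973 K/W
  R_phenolic foam = (1/3.46 − 1/3.86)/(4πk) = 0.02995/(4π·0.0244) = 0.09768 K/W
  R_conv,out = 1/(4πr²h) = 1/(4π·3.86²·17.1) = 3.123×10^-4 K/W
ΣR = 3.468×10^-6 + 0.06973 + 0.09768 + 3.123×10^-4 = 0.1677 K/W
Q = ΔT/ΣR = (46.5 °C − 10.6 °C)/0.1677 = 214 W

Q = 214 W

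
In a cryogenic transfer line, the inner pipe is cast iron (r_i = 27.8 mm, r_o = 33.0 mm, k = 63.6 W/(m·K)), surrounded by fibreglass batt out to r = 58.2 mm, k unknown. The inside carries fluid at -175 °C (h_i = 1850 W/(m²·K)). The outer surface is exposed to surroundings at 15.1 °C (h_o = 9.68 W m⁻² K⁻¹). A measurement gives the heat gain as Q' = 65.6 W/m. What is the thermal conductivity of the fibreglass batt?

ΣR = ΔT/Q' = |-175 − 15.1|/65.6 = 2.898 m·K/W
Known resistances:
  R'_conv,in = 1/(2πr h) = 1/(2π·0.0278·1850) = 0.003095 m·K/W
  R'_cast iron = ln(0.0330/0.0278)/(2πk) = 0.1715/(2π·63.6) = 4.291×10^-4 m·K/W
  R'_conv,out = 1/(2πr h) = 1/(2π·0.0582·9.68) = 0.2825 m·K/W
R_fibreglass batt = ΣR − ΣR_known = 2.898 − 0.2860 = 2.612 m·K/W
ln(r₂/r₁)/(2πk) = 2.612 ⇒ k = 0.5674/(2π·2.612) = 0.0346 W/m·K

k = 0.0346 W/m·K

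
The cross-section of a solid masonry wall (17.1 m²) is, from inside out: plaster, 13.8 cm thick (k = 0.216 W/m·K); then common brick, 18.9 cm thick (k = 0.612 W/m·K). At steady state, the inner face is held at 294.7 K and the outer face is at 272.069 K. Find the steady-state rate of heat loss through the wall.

Q = 408 W

Series thermal resistances, inner to outer:
  R_plaster = L/(kA) = 0.138/(0.216·17.1) = 0.03736 K/W
  R_common brick = L/(kA) = 0.189/(0.612·17.1) = 0.01806 K/W
ΣR = 0.03736 + 0.01806 = 0.05542 K/W
Q = ΔT/ΣR = (294.7 K − 272.069 K)/0.05542 = 408 W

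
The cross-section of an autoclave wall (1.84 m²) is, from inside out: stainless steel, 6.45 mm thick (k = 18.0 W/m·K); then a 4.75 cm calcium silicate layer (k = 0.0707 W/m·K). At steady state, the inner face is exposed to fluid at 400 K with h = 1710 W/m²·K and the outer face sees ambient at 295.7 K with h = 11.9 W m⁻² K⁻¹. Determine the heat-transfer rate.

Series thermal resistances, inner to outer:
  R_conv,in = 1/(hA) = 1/(1710·1.84) = 3.178×10^-4 K/W
  R_stainless steel = L/(kA) = 0.00645/(18.0·1.84) = 1.947×10^-4 K/W
  R_calcium silicate = L/(kA) = 0.0475/(0.0707·1.84) = 0.3651 K/W
  R_conv,out = 1/(hA) = 1/(11.9·1.84) = 0.04567 K/W
ΣR = 3.178×10^-4 + 1.947×10^-4 + 0.3651 + 0.04567 = 0.4113 K/W
Q = ΔT/ΣR = (400 K − 295.7 K)/0.4113 = 254 W

Q = 254 W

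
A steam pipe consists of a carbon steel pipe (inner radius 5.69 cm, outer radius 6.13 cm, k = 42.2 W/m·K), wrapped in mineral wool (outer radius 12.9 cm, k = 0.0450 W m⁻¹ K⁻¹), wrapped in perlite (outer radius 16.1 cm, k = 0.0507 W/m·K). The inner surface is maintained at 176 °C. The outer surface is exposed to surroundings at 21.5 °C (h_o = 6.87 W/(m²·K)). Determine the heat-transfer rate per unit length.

Q' = 44.5 W/m

Treat each layer as a resistance in series:
  R'_carbon steel = ln(0.0613/0.0569)/(2πk) = 0.07448/(2π·42.2) = 2.809×10^-4 m·K/W
  R'_mineral wool = ln(0.129/0.0613)/(2πk) = 0.7440/(2π·0.0450) = 2.631 m·K/W
  R'_perlite = ln(0.161/0.129)/(2πk) = 0.2216/(2π·0.0507) = 0.6956 m·K/W
  R'_conv,out = 1/(2πr h) = 1/(2π·0.161·6.87) = 0.1439 m·K/W
ΣR = 2.809×10^-4 + 2.631 + 0.6956 + 0.1439 = 3.471 m·K/W
Q' = ΔT/ΣR = (176 °C − 21.5 °C)/3.471 = 44.5 W/m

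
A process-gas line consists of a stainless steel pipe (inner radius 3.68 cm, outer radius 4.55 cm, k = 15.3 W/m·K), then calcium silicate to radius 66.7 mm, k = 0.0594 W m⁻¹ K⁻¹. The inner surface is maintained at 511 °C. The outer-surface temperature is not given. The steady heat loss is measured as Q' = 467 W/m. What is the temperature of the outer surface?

Sum the resistances:
  R'_stainless steel = ln(0.0455/0.0368)/(2πk) = 0.2122/(2π·15.3) = 0.002208 m·K/W
  R'_calcium silicate = ln(0.0667/0.0455)/(2πk) = 0.3825/(2π·0.0594) = 1.025 m·K/W
ΣR = 1.027 m·K/W
ΔT = Q'·ΣR = 467 × 1.027 = 479.6 K
Heat flows outward, so T_out = T_in − ΔT = 511 − 479.6 = 31.4 °C

T_out = 31.4 °C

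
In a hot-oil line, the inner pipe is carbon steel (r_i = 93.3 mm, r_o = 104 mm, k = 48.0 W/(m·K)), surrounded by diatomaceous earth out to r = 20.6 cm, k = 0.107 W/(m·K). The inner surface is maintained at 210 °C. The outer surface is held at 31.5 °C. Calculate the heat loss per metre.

Q' = 176 W/m

Resistance network (inner→outer):
  R'_carbon steel = ln(0.104/0.0933)/(2πk) = 0.1086/(2π·48.0) = 3.600×10^-4 m·K/W
  R'_diatomaceous earth = ln(0.206/0.104)/(2πk) = 0.6835/(2π·0.107) = 1.017 m·K/W
ΣR = 3.600×10^-4 + 1.017 = 1.017 m·K/W
Q' = ΔT/ΣR = (210 °C − 31.5 °C)/1.017 = 176 W/m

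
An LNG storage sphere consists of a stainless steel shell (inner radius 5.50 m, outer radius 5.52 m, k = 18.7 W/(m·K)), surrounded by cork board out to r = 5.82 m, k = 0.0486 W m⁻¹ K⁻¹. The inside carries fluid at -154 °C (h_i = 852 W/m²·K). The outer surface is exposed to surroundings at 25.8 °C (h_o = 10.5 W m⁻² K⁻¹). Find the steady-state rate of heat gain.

Treat each layer as a resistance in series:
  R_conv,in = 1/(4πr²h) = 1/(4π·5.50²·852) = 3.088×10^-6 K/W
  R_stainless steel = (1/5.50 − 1/5.52)/(4πk) = 6.588×10^-4/(4π·18.7) = 2.803×10^-6 K/W
  R_cork board = (1/5.52 − 1/5.82)/(4πk) = 0.009338/(4π·0.0486) = 0.01529 K/W
  R_conv,out = 1/(4πr²h) = 1/(4π·5.82²·10.5) = 2.237×10^-4 K/W
ΣR = 3.088×10^-6 + 2.803×10^-6 + 0.01529 + 2.237×10^-4 = 0.01552 K/W
Q = ΔT/ΣR = (-154 °C − 25.8 °C)/0.01552 = -11600 W
(Negative Q ⇒ heat flows inward; heat gain = 11600 W.)

Q = 11600 W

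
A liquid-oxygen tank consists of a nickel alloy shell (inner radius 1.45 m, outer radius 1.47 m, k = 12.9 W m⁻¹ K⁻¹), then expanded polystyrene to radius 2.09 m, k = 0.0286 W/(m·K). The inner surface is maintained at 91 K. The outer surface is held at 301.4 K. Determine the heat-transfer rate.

Resistance network (inner→outer):
  R_nickel alloy = (1/1.45 − 1/1.47)/(4πk) = 0.009383/(4π·12.9) = 5.788×10^-5 K/W
  R_expanded polystyrene = (1/1.47 − 1/2.09)/(4πk) = 0.2018/(4π·0.0286) = 0.5615 K/W
ΣR = 5.788×10^-5 + 0.5615 = 0.5616 K/W
Q = ΔT/ΣR = (91 K − 301.4 K)/0.5616 = -375 W
(Negative Q ⇒ heat flows inward; heat gain = 375 W.)

Q = 375 W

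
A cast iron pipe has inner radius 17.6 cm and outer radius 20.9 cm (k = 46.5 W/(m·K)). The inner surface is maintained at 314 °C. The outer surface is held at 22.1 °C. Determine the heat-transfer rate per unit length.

Q' = 2πk·ΔT/ln(r₂/r₁) = 2π × 46.5 × 291.9 / ln(0.209/0.176) = 4.96×10^5 W/m

Q' = 496 kW/m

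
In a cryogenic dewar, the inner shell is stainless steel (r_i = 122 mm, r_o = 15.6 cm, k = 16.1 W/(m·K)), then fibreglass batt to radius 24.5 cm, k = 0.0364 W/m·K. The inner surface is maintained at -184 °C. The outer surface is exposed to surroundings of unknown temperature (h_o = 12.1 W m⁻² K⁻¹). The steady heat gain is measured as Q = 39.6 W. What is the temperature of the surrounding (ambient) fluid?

Sum the resistances:
  R_stainless steel = (1/0.122 − 1/0.156)/(4πk) = 1.786/(4π·16.1) = 0.008830 K/W
  R_fibreglass batt = (1/0.156 − 1/0.245)/(4πk) = 2.329/(4π·0.0364) = 5.091 K/W
  R_conv,out = 1/(4πr²h) = 1/(4π·0.245²·12.1) = 0.1096 K/W
ΣR = 5.209 K/W
ΔT = Q·ΣR = 39.6 × 5.209 = 206.3 K
Heat flows inward, so T_out = T_in + ΔT = -184 + 206.3 = 22.3 °C

T_out = 22.3 °C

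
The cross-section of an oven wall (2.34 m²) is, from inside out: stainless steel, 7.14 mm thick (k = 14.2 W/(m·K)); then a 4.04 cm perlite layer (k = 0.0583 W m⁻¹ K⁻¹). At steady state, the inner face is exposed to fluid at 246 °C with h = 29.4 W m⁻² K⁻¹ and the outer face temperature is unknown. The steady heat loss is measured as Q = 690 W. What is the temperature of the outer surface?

T_out = 31.5 °C

Series resistances:
  R_conv,in = 1/(hA) = 1/(29.4·2.34) = 0.01454 K/W
  R_stainless steel = L/(kA) = 0.00714/(14.2·2.34) = 2.149×10^-4 K/W
  R_perlite = L/(kA) = 0.0404/(0.0583·2.34) = 0.2961 K/W
ΣR = 0.3109 K/W
ΔT = Q·ΣR = 690 × 0.3109 = 214.5 K
Heat flows outward, so T_out = T_in − ΔT = 246 − 214.5 = 31.5 °C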